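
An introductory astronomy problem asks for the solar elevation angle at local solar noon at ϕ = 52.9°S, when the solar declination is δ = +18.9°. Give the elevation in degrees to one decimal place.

At local noon the hour angle is zero, so the zenith angle equals |ϕ − δ| = |-52.9° − (+18.900°)| = 71.800°.
Elevation = 90° − 71.800° = 18.2°.

18.2°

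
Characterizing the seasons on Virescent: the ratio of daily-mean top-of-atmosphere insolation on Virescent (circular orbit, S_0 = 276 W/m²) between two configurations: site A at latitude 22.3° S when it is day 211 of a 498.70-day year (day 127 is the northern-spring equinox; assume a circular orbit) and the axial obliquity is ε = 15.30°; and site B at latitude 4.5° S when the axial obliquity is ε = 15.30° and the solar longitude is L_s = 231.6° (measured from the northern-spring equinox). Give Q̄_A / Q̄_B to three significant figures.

Q̄_A / Q̄_B ≈ 0.767

— Configuration A (ϕ=-22.3°):
Solar longitude: L_s = 360° × (211 − 127)/498.70 = 60.638°.
sin δ = sin 15.30° × sin 60.638° = 0.22997, so δ = +13.296°.
cos h₀ = −tan(-22.3°) tan(+13.296°) = 0.0969, h₀ = 1.4737 rad.
Bracket: h₀ sin ϕ sin δ + cos ϕ cos δ sin h₀ = 1.4737×-0.37946×0.22997 + 0.92521×0.97320×0.99529 = -0.128602 + 0.896173 = 0.767571.
Q̄ = (S_0/π) × [bracket] = (276/π) × 0.767571 = 67.434 W/m².
— Configuration B (ϕ=-4.5°):
Solar declination: sin δ = sin ε · sin L_s = sin 15.30° × sin 231.6° = -0.20680, so δ = -11.935°.
cos h₀ = −tan(-4.5°) tan(-11.935°) = -0.0166, h₀ = 1.5874 rad.
Bracket: h₀ sin ϕ sin δ + cos ϕ cos δ sin h₀ = 1.5874×-0.07846×-0.20680 + 0.99692×0.97838×0.99986 = 0.025756 + 0.975230 = 1.000986.
Q̄ = (S_0/π) × [bracket] = (276/π) × 1.000986 = 87.940 W/m².
Ratio Q̄_A / Q̄_B = 67.434 / 87.940 = 0.7668.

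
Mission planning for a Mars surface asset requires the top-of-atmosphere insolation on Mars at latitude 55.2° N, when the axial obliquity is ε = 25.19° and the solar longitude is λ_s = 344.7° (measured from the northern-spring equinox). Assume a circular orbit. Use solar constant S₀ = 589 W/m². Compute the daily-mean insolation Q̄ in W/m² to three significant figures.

Solar declination: sin δ = sin ε · sin λ_s = sin 25.19° × sin 344.7° = -0.11231, so δ = -6.448°.
cos H₀ = −tan(+55.2°) tan(-6.448°) = 0.1626, H₀ = 1.4074 rad.
Bracket: H₀ sin φ sin δ + cos φ cos δ sin H₀ = 1.4074×0.82115×-0.11231 + 0.57071×0.99367×0.98669 = -0.129795 + 0.559549 = 0.429754.
Q̄ = (S₀/π) × [bracket] = (589/π) × 0.429754 = 80.57 W/m².

Q̄ ≈ 80.6 W/m²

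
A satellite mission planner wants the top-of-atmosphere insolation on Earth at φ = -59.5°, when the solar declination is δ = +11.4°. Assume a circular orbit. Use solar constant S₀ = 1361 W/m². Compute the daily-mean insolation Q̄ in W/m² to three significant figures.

Q̄ ≈ 112 W/m²

cos H₀ = −tan(-59.5°) tan(+11.400°) = 0.3423, H₀ = 1.2214 rad.
Bracket: H₀ sin φ sin δ + cos φ cos δ sin H₀ = 1.2214×-0.86163×0.19766 + 0.50754×0.98027×0.93959 = -0.208016 + 0.467471 = 0.259455.
Q̄ = (S₀/π) × [bracket] = (1361/π) × 0.259455 = 112.4 W/m².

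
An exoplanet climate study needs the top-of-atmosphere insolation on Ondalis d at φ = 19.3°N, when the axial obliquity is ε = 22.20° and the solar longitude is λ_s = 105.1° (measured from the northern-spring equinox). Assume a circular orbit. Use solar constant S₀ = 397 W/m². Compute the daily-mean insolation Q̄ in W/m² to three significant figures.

Q̄ ≈ 136 W/m²

Solar declination: sin δ = sin ε · sin λ_s = sin 22.20° × sin 105.1° = 0.36479, so δ = +21.395°.
cos H₀ = −tan(+19.3°) tan(+21.395°) = -0.1372, H₀ = 1.7084 rad.
Bracket: H₀ sin φ sin δ + cos φ cos δ sin H₀ = 1.7084×0.33051×0.36479 + 0.94380×0.93109×0.99054 = 0.205976 + 0.870450 = 1.076426.
Q̄ = (S₀/π) × [bracket] = (397/π) × 1.076426 = 136.0 W/m².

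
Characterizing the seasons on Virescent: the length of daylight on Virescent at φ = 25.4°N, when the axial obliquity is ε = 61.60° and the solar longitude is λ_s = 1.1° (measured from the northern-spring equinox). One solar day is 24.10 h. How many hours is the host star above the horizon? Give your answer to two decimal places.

Solar declination: sin δ = sin ε · sin λ_s = sin 61.60° × sin 1.1° = 0.01689, so δ = +0.968°.
cos H₀ = −tan φ · tan δ = −tan(+25.4°) × tan(+0.968°) = -0.0080, so H₀ = 1.5788 rad = 90.46°.
Daylight = 2H₀/(2π) × 24.10 h = (1.5788/π) × 24.10 = 12.11 h.

12.11 h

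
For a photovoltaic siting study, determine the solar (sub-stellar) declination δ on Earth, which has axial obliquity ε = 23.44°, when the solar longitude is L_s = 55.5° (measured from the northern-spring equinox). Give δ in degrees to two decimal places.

sin δ = sin ε · sin L_s = sin 23.44° × sin 55.5° = 0.327828.
δ = arcsin(0.327828) = +19.14°.

δ = +19.14°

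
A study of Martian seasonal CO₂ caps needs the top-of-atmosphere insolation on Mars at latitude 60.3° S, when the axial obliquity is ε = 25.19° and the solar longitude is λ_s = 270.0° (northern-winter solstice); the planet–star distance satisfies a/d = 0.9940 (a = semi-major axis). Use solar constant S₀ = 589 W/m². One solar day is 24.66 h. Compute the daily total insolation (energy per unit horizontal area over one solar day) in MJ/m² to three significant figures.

Solar declination: sin δ = sin ε · sin λ_s = sin 25.19° × sin 270.0° = -0.42562, so δ = -25.190°.
cos H₀ = −tan(-60.3°) tan(-25.190°) = -0.8246, H₀ = 2.5403 rad.
Bracket: H₀ sin φ sin δ + cos φ cos δ sin H₀ = 2.5403×-0.86863×-0.42562 + 0.49546×0.90490×0.56570 = 0.939165 + 0.253627 = 1.192792.
Inverse-square distance factor (a/d)² = 0.9940² = 0.988036.
Q̄ = (S₀/π) × 0.988036 × [bracket] = (589/π) × 0.988036 × 1.192792 = 220.95 W/m².
Daily total = Q̄ × 24.66 h × 3600 s/h = 220.95 × 24.66 × 3600 / 10⁶ = 19.62 MJ/m².

19.6 MJ/m²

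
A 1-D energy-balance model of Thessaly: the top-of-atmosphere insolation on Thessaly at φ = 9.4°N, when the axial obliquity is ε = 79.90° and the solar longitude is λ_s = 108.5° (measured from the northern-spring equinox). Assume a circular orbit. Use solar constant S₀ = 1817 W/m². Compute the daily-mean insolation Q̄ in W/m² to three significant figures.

Q̄ ≈ 362 W/m²

Solar declination: sin δ = sin ε · sin λ_s = sin 79.90° × sin 108.5° = 0.93363, so δ = +69.008°.
cos H₀ = −tan(+9.4°) tan(+69.008°) = -0.4314, H₀ = 2.0169 rad.
Bracket: H₀ sin φ sin δ + cos φ cos δ sin H₀ = 2.0169×0.16333×0.93363 + 0.98657×0.35824×0.90214 = 0.307557 + 0.318842 = 0.626399.
Q̄ = (S₀/π) × [bracket] = (1817/π) × 0.626399 = 362.3 W/m².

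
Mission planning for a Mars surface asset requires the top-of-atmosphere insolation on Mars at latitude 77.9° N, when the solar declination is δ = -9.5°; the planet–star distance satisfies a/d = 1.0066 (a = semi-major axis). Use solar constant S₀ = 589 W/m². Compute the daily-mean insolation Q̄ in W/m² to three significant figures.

cos H₀ = −tan(+77.9°) tan(-9.500°) = 0.7806, H₀ = 0.6752 rad.
Bracket: H₀ sin φ sin δ + cos φ cos δ sin H₀ = 0.6752×0.97778×-0.16505 + 0.20962×0.98629×0.62505 = -0.108966 + 0.129227 = 0.020261.
Inverse-square distance factor (a/d)² = 1.0066² = 1.013244.
Q̄ = (S₀/π) × 1.013244 × [bracket] = (589/π) × 1.013244 × 0.020261 = 3.849 W/m².

Q̄ ≈ 3.85 W/m²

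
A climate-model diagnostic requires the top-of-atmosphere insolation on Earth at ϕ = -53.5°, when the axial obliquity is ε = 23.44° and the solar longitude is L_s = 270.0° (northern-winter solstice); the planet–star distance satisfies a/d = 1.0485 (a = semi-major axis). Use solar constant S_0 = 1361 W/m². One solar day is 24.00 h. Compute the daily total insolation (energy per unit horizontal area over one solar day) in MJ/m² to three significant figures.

Solar declination: sin δ = sin ε · sin L_s = sin 23.44° × sin 270.0° = -0.39779, so δ = -23.440°.
cos h₀ = −tan(-53.5°) tan(-23.440°) = -0.5859, h₀ = 2.1968 rad.
Bracket: h₀ sin ϕ sin δ + cos ϕ cos δ sin h₀ = 2.1968×-0.80386×-0.39779 + 0.59482×0.91748×0.81036 = 0.702465 + 0.442242 = 1.144707.
Inverse-square distance factor (a/d)² = 1.0485² = 1.099352.
Q̄ = (S_0/π) × 1.099352 × [bracket] = (1361/π) × 1.099352 × 1.144707 = 545.18 W/m².
Daily total = Q̄ × 24.00 h × 3600 s/h = 545.18 × 24.00 × 3600 / 10⁶ = 47.10 MJ/m².

47.1 MJ/m²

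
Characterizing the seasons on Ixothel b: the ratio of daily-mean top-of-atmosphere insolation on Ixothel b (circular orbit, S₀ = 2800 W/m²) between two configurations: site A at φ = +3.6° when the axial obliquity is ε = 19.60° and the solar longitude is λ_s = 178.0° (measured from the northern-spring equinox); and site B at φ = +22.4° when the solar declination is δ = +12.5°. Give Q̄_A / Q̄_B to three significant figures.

Q̄_A / Q̄_B ≈ 0.964

— Configuration A (φ=+3.6°):
Solar declination: sin δ = sin ε · sin λ_s = sin 19.60° × sin 178.0° = 0.01171, so δ = +0.671°.
cos H₀ = −tan(+3.6°) tan(+0.671°) = -0.0007, H₀ = 1.5715 rad.
Bracket: H₀ sin φ sin δ + cos φ cos δ sin H₀ = 1.5715×0.06279×0.01171 + 0.99803×0.99993×1.00000 = 0.001155 + 0.997960 = 0.999115.
Q̄ = (S₀/π) × [bracket] = (2800/π) × 0.999115 = 890.48 W/m².
— Configuration B (φ=+22.4°):
cos H₀ = −tan(+22.4°) tan(+12.500°) = -0.0914, H₀ = 1.6623 rad.
Bracket: H₀ sin φ sin δ + cos φ cos δ sin H₀ = 1.6623×0.38107×0.21644 + 0.92455×0.97630×0.99582 = 0.137104 + 0.898865 = 1.035969.
Q̄ = (S₀/π) × [bracket] = (2800/π) × 1.035969 = 923.33 W/m².
Ratio Q̄_A / Q̄_B = 890.48 / 923.33 = 0.9644.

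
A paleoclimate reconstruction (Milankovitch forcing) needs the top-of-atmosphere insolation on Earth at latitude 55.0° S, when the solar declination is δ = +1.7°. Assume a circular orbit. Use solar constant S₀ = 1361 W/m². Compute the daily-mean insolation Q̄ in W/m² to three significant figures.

cos H₀ = −tan(-55.0°) tan(+1.700°) = 0.0424, H₀ = 1.5284 rad.
Bracket: H₀ sin φ sin δ + cos φ cos δ sin H₀ = 1.5284×-0.81915×0.02967 + 0.57358×0.99956×0.99910 = -0.037147 + 0.572812 = 0.535665.
Q̄ = (S₀/π) × [bracket] = (1361/π) × 0.535665 = 232.1 W/m².

Q̄ ≈ 232 W/m²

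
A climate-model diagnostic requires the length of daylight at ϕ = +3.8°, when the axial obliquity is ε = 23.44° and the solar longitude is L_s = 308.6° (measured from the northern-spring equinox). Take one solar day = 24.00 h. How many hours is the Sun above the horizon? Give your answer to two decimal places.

11.83 h

Solar declination: sin δ = sin ε · sin L_s = sin 23.44° × sin 308.6° = -0.31088, so δ = -18.112°.
cos h₀ = −tan ϕ · tan δ = −tan(+3.8°) × tan(-18.112°) = 0.0217, so h₀ = 1.5491 rad = 88.76°.
Daylight = 2h₀/(2π) × 24.00 h = (1.5491/π) × 24.00 = 11.83 h.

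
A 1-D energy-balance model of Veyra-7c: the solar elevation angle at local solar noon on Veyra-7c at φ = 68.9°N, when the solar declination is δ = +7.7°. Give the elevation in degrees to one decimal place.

28.8°

At local noon the hour angle is zero, so the zenith angle equals |φ − δ| = |+68.9° − (+7.700°)| = 61.200°.
Elevation = 90° − 61.200° = 28.8°.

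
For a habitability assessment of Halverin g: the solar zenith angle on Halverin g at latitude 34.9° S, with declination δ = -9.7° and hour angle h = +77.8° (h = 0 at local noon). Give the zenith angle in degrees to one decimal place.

cos θ_z = sin φ sin δ + cos φ cos δ cos h = 0.096401 + 0.170841 = 0.267242.
θ_z = arccos(0.267242) = 74.5°.

θ_z = 74.5°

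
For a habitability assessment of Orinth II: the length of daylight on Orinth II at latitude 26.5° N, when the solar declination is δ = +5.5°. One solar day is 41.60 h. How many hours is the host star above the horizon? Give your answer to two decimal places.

21.44 h

cos H₀ = −tan φ · tan δ = −tan(+26.5°) × tan(+5.500°) = -0.0480, so H₀ = 1.6188 rad = 92.75°.
Daylight = 2H₀/(2π) × 41.60 h = (1.6188/π) × 41.60 = 21.44 h.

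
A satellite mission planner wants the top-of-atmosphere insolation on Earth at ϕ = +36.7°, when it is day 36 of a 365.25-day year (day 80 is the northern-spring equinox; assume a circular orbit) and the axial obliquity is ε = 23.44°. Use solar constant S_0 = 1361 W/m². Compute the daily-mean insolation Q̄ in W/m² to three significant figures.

Q̄ ≈ 231 W/m²

Solar longitude: L_s = 360° × (36 − 80)/365.25 = -43.368°, i.e. -43.368° + 360° = 316.632°.
sin δ = sin 23.44° × sin 316.632° = -0.27315, so δ = -15.852°.
cos h₀ = −tan(+36.7°) tan(-15.852°) = 0.2116, h₀ = 1.3575 rad.
Bracket: h₀ sin ϕ sin δ + cos ϕ cos δ sin h₀ = 1.3575×0.59763×-0.27315 + 0.80178×0.96197×0.97735 = -0.221602 + 0.753819 = 0.532217.
Q̄ = (S_0/π) × [bracket] = (1361/π) × 0.532217 = 230.6 W/m².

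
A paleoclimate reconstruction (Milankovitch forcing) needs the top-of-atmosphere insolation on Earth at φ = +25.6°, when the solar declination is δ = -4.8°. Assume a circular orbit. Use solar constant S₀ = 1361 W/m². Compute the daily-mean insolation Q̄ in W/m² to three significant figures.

Q̄ ≈ 365 W/m²

cos H₀ = −tan(+25.6°) tan(-4.800°) = 0.0402, H₀ = 1.5306 rad.
Bracket: H₀ sin φ sin δ + cos φ cos δ sin H₀ = 1.5306×0.43209×-0.08368 + 0.90183×0.99649×0.99919 = -0.055342 + 0.897937 = 0.842595.
Q̄ = (S₀/π) × [bracket] = (1361/π) × 0.842595 = 365.0 W/m².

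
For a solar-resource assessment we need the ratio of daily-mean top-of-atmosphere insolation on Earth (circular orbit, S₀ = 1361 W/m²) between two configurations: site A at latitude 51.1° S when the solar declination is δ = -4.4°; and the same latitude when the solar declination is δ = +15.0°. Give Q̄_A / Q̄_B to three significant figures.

— Configuration A (φ=-51.1°):
cos H₀ = −tan(-51.1°) tan(-4.400°) = -0.0954, H₀ = 1.6663 rad.
Bracket: H₀ sin φ sin δ + cos φ cos δ sin H₀ = 1.6663×-0.77824×-0.07672 + 0.62796×0.99705×0.99544 = 0.099489 + 0.623252 = 0.722741.
Q̄ = (S₀/π) × [bracket] = (1361/π) × 0.722741 = 313.11 W/m².
— Configuration B (φ=-51.1°):
cos H₀ = −tan(-51.1°) tan(+15.000°) = 0.3321, H₀ = 1.2323 rad.
Bracket: H₀ sin φ sin δ + cos φ cos δ sin H₀ = 1.2323×-0.77824×0.25882 + 0.62796×0.96593×0.94325 = -0.248215 + 0.572143 = 0.323928.
Q̄ = (S₀/π) × [bracket] = (1361/π) × 0.323928 = 140.33 W/m².
Ratio Q̄_A / Q̄_B = 313.11 / 140.33 = 2.231.

Q̄_A / Q̄_B ≈ 2.23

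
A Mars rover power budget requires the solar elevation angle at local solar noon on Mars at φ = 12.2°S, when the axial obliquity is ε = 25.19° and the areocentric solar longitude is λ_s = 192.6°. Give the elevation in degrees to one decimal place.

sin δ = sin 25.19° × sin 192.6° = -0.09285, so δ = -5.327°.
At local noon the hour angle is zero, so the zenith angle equals |φ − δ| = |-12.2° − (-5.327°)| = 6.873°.
Elevation = 90° − 6.873° = 83.1°.

83.1°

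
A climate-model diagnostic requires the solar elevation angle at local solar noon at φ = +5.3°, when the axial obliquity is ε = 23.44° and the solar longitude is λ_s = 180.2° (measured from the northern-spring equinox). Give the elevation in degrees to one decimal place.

Solar declination: sin δ = sin ε · sin λ_s = sin 23.44° × sin 180.2° = -0.00139, so δ = -0.080°.
At local noon the hour angle is zero, so the zenith angle equals |φ − δ| = |+5.3° − (-0.080°)| = 5.380°.
Elevation = 90° − 5.380° = 84.6°.

84.6°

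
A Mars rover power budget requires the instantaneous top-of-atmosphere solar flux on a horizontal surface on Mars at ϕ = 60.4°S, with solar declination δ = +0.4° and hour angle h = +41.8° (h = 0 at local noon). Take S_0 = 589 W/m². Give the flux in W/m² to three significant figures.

213 W/m²

cos θ_z = sin ϕ sin δ + cos ϕ cos δ cos h = -0.006070 + 0.368213 = 0.362143.
Flux = S_0 · cos θ_z = 589 × 0.362143 = 213.3 W/m².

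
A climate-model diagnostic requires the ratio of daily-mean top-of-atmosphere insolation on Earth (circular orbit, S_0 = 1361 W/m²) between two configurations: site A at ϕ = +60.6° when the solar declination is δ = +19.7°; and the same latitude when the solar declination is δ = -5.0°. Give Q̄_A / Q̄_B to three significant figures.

— Configuration A (ϕ=+60.6°):
cos h₀ = −tan(+60.6°) tan(+19.700°) = -0.6354, h₀ = 2.2594 rad.
Bracket: h₀ sin ϕ sin δ + cos ϕ cos δ sin h₀ = 2.2594×0.87121×0.33710 + 0.49090×0.94147×0.77215 = 0.663552 + 0.356863 = 1.020415.
Q̄ = (S_0/π) × [bracket] = (1361/π) × 1.020415 = 442.06 W/m².
— Configuration B (ϕ=+60.6°):
cos h₀ = −tan(+60.6°) tan(-5.000°) = 0.1553, h₀ = 1.4149 rad.
Bracket: h₀ sin ϕ sin δ + cos ϕ cos δ sin h₀ = 1.4149×0.87121×-0.08716 + 0.49090×0.99619×0.98787 = -0.107440 + 0.483098 = 0.375658.
Q̄ = (S_0/π) × [bracket] = (1361/π) × 0.375658 = 162.74 W/m².
Ratio Q̄_A / Q̄_B = 442.06 / 162.74 = 2.716.

Q̄_A / Q̄_B ≈ 2.72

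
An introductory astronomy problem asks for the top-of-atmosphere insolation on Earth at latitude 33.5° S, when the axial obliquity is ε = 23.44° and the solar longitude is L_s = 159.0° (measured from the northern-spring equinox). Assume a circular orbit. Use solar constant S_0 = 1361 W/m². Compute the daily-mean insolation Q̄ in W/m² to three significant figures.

Q̄ ≈ 306 W/m²

Solar declination: sin δ = sin ε · sin L_s = sin 23.44° × sin 159.0° = 0.14255, so δ = +8.196°.
cos h₀ = −tan(-33.5°) tan(+8.196°) = 0.0953, h₀ = 1.4753 rad.
Bracket: h₀ sin ϕ sin δ + cos ϕ cos δ sin h₀ = 1.4753×-0.55194×0.14255 + 0.83389×0.98979×0.99545 = -0.116075 + 0.821621 = 0.705546.
Q̄ = (S_0/π) × [bracket] = (1361/π) × 0.705546 = 305.7 W/m².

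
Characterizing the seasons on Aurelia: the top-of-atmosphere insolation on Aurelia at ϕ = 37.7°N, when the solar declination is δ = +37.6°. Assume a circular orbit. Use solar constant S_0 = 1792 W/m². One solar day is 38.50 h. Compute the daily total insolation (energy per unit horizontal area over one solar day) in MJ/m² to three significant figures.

105 MJ/m²

cos h₀ = −tan(+37.7°) tan(+37.600°) = -0.5952, h₀ = 2.2083 rad.
Bracket: h₀ sin ϕ sin δ + cos ϕ cos δ sin h₀ = 2.2083×0.61153×0.61015 + 0.79122×0.79229×0.80357 = 0.823972 + 0.503739 = 1.327711.
Q̄ = (S_0/π) × [bracket] = (1792/π) × 1.327711 = 757.34 W/m².
Daily total = Q̄ × 38.50 h × 3600 s/h = 757.34 × 38.50 × 3600 / 10⁶ = 105.0 MJ/m².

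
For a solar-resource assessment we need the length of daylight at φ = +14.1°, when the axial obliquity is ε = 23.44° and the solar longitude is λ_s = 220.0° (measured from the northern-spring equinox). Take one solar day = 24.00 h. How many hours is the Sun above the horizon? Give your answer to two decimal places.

11.49 h

Solar declination: sin δ = sin ε · sin λ_s = sin 23.44° × sin 220.0° = -0.25569, so δ = -14.815°.
cos H₀ = −tan φ · tan δ = −tan(+14.1°) × tan(-14.815°) = 0.0664, so H₀ = 1.5043 rad = 86.19°.
Daylight = 2H₀/(2π) × 24.00 h = (1.5043/π) × 24.00 = 11.49 h.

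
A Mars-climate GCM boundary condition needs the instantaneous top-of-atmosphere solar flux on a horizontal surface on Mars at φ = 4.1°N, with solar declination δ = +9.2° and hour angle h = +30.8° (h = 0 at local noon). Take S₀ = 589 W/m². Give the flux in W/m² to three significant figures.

505 W/m²

cos θ_z = sin φ sin δ + cos φ cos δ cos h = 0.011431 + 0.845740 = 0.857171.
Flux = S₀ · cos θ_z = 589 × 0.857171 = 504.9 W/m².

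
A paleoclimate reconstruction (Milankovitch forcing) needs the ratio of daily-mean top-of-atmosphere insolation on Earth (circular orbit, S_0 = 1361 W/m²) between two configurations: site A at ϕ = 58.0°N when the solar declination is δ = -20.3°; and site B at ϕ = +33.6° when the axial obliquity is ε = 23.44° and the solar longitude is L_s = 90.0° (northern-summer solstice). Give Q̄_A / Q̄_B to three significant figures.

Q̄_A / Q̄_B ≈ 0.109

— Configuration A (ϕ=+58.0°):
cos h₀ = −tan(+58.0°) tan(-20.300°) = 0.5920, h₀ = 0.9373 rad.
Bracket: h₀ sin ϕ sin δ + cos ϕ cos δ sin h₀ = 0.9373×0.84805×-0.34694 + 0.52992×0.93789×0.80595 = -0.275775 + 0.400563 = 0.124788.
Q̄ = (S_0/π) × [bracket] = (1361/π) × 0.124788 = 54.061 W/m².
— Configuration B (ϕ=+33.6°):
Solar declination: sin δ = sin ε · sin L_s = sin 23.44° × sin 90.0° = 0.39779, so δ = +23.440°.
cos h₀ = −tan(+33.6°) tan(+23.440°) = -0.2881, h₀ = 1.8630 rad.
Bracket: h₀ sin ϕ sin δ + cos ϕ cos δ sin h₀ = 1.8630×0.55339×0.39779 + 0.83292×0.91748×0.95761 = 0.410108 + 0.731794 = 1.141902.
Q̄ = (S_0/π) × [bracket] = (1361/π) × 1.141902 = 494.69 W/m².
Ratio Q̄_A / Q̄_B = 54.061 / 494.69 = 0.1093.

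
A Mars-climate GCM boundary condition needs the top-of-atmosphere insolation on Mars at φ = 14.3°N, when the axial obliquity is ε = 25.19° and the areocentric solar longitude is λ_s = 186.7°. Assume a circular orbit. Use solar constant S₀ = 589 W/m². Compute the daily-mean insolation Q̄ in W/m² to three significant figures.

sin δ = sin 25.19° × sin 186.7° = -0.04966, so δ = -2.846°.
cos H₀ = −tan(+14.3°) tan(-2.846°) = 0.0127, H₀ = 1.5581 rad.
Bracket: H₀ sin φ sin δ + cos φ cos δ sin H₀ = 1.5581×0.24700×-0.04966 + 0.96902×0.99877×0.99992 = -0.019112 + 0.967751 = 0.948639.
Q̄ = (S₀/π) × [bracket] = (589/π) × 0.948639 = 177.9 W/m².

Q̄ ≈ 178 W/m²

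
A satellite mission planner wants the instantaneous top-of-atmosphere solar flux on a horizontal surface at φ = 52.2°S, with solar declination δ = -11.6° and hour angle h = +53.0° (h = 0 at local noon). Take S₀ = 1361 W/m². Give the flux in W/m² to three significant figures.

cos θ_z = sin φ sin δ + cos φ cos δ cos h = 0.158883 + 0.361323 = 0.520206.
Flux = S₀ · cos θ_z = 1361 × 0.520206 = 708.0 W/m².

708 W/m²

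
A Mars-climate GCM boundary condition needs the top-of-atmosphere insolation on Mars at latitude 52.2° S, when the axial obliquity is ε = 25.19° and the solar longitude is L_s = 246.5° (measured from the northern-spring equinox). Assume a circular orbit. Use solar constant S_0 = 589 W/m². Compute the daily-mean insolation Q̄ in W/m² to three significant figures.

Solar declination: sin δ = sin ε · sin L_s = sin 25.19° × sin 246.5° = -0.39032, so δ = -22.974°.
cos h₀ = −tan(-52.2°) tan(-22.974°) = -0.5466, h₀ = 2.1490 rad.
Bracket: h₀ sin ϕ sin δ + cos ϕ cos δ sin h₀ = 2.1490×-0.79016×-0.39032 + 0.61291×0.92068×0.83743 = 0.662784 + 0.472557 = 1.135341.
Q̄ = (S_0/π) × [bracket] = (589/π) × 1.135341 = 212.9 W/m².

Q̄ ≈ 213 W/m²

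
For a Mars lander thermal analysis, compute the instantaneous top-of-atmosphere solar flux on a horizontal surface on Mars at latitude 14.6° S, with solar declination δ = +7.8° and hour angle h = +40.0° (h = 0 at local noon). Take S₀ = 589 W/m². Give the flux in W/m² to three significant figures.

412 W/m²

cos θ_z = sin φ sin δ + cos φ cos δ cos h = -0.034210 + 0.734450 = 0.700240.
Flux = S₀ · cos θ_z = 589 × 0.700240 = 412.4 W/m².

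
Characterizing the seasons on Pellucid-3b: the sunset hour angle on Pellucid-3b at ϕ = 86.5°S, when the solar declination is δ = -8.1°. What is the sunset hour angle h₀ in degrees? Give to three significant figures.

h₀ = 180°

Sunrise equation: cos h₀ = −tan ϕ · tan δ = -2.3269 ≤ −1, so the host star never sets (polar day) and h₀ = π.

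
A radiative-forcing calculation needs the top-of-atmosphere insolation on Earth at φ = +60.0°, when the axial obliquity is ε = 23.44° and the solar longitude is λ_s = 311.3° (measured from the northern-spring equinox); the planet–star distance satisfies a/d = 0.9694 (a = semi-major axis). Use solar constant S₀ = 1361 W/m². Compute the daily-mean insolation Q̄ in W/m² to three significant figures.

Q̄ ≈ 58.1 W/m²

Solar declination: sin δ = sin ε · sin λ_s = sin 23.44° × sin 311.3° = -0.29884, so δ = -17.388°.
cos H₀ = −tan(+60.0°) tan(-17.388°) = 0.5424, H₀ = 0.9975 rad.
Bracket: H₀ sin φ sin δ + cos φ cos δ sin H₀ = 0.9975×0.86603×-0.29884 + 0.50000×0.95430×0.84012 = -0.258157 + 0.400863 = 0.142706.
Inverse-square distance factor (a/d)² = 0.9694² = 0.939736.
Q̄ = (S₀/π) × 0.939736 × [bracket] = (1361/π) × 0.939736 × 0.142706 = 58.10 W/m².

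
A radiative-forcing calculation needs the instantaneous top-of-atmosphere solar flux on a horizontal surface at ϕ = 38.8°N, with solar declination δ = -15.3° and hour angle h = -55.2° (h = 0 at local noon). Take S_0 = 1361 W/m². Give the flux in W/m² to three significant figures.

cos θ_z = sin ϕ sin δ + cos ϕ cos δ cos h = -0.165344 + 0.429015 = 0.263671.
Flux = S_0 · cos θ_z = 1361 × 0.263671 = 358.9 W/m².

359 W/m²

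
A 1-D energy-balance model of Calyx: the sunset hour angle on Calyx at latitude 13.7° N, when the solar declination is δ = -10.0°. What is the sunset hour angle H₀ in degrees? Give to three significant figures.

H₀ = 87.5°

cos H₀ = −tan φ · tan δ = −tan(+13.7°) × tan(-10.000°) = 0.0430, so H₀ = 1.5278 rad = 87.54°.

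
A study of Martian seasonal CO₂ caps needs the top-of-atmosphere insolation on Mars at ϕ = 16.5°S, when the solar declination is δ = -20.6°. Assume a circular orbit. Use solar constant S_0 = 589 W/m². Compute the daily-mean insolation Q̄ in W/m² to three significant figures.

cos h₀ = −tan(-16.5°) tan(-20.600°) = -0.1113, h₀ = 1.6824 rad.
Bracket: h₀ sin ϕ sin δ + cos ϕ cos δ sin h₀ = 1.6824×-0.28402×-0.35184 + 0.95882×0.93606×0.99378 = 0.168122 + 0.891931 = 1.060053.
Q̄ = (S_0/π) × [bracket] = (589/π) × 1.060053 = 198.7 W/m².

Q̄ ≈ 199 W/m²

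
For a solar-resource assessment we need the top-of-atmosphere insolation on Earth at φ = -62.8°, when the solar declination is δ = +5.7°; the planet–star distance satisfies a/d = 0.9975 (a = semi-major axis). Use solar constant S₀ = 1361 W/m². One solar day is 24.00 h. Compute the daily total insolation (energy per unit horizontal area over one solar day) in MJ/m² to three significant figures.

12.1 MJ/m²

cos H₀ = −tan(-62.8°) tan(+5.700°) = 0.1942, H₀ = 1.3753 rad.
Bracket: H₀ sin φ sin δ + cos φ cos δ sin H₀ = 1.3753×-0.88942×0.09932 + 0.45710×0.99506×0.98096 = -0.121490 + 0.446182 = 0.324692.
Inverse-square distance factor (a/d)² = 0.9975² = 0.995006.
Q̄ = (S₀/π) × 0.995006 × [bracket] = (1361/π) × 0.995006 × 0.324692 = 139.96 W/m².
Daily total = Q̄ × 24.00 h × 3600 s/h = 139.96 × 24.00 × 3600 / 10⁶ = 12.09 MJ/m².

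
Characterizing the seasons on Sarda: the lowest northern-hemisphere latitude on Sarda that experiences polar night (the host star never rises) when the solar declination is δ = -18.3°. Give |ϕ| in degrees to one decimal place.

|ϕ| = 71.7°

Polar night requires cos h₀ = −tan ϕ tan δ ≥ 1, i.e. tan ϕ tan δ ≤ −1.
The boundary is |tan ϕ| · |tan δ| = 1, so |ϕ| = 90° − |δ| = 90° − 18.3° = 71.7° in the northern hemisphere.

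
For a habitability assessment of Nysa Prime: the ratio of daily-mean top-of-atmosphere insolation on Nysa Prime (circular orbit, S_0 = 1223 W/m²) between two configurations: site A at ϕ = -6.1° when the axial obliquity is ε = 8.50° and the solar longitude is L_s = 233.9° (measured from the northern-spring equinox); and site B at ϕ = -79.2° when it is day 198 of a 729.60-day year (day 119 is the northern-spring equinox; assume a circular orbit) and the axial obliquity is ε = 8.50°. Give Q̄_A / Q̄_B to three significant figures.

Q̄_A / Q̄_B ≈ 15.3

— Configuration A (ϕ=-6.1°):
Solar declination: sin δ = sin ε · sin L_s = sin 8.50° × sin 233.9° = -0.11943, so δ = -6.859°.
cos h₀ = −tan(-6.1°) tan(-6.859°) = -0.0129, h₀ = 1.5837 rad.
Bracket: h₀ sin ϕ sin δ + cos ϕ cos δ sin h₀ = 1.5837×-0.10626×-0.11943 + 0.99434×0.99284×0.99992 = 0.020098 + 0.987142 = 1.007240.
Q̄ = (S_0/π) × [bracket] = (1223/π) × 1.007240 = 392.11 W/m².
— Configuration B (ϕ=-79.2°):
Solar longitude: L_s = 360° × (198 − 119)/729.60 = 38.980°.
sin δ = sin 8.50° × sin 38.980° = 0.09298, so δ = +5.335°.
cos h₀ = −tan(-79.2°) tan(+5.335°) = 0.4895, h₀ = 1.0592 rad.
Bracket: h₀ sin ϕ sin δ + cos ϕ cos δ sin h₀ = 1.0592×-0.98229×0.09298 + 0.18738×0.99567×0.87198 = -0.096740 + 0.162684 = 0.065944.
Q̄ = (S_0/π) × [bracket] = (1223/π) × 0.065944 = 25.672 W/m².
Ratio Q̄_A / Q̄_B = 392.11 / 25.672 = 15.27.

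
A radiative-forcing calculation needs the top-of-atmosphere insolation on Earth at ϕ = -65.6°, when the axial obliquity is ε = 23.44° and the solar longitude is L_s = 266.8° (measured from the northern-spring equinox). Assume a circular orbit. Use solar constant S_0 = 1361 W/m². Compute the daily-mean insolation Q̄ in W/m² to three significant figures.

Q̄ ≈ 494 W/m²

Solar declination: sin δ = sin ε · sin L_s = sin 23.44° × sin 266.8° = -0.39717, so δ = -23.401°.
cos h₀ = −tan(-65.6°) tan(-23.401°) = -0.9540, h₀ = 2.8372 rad.
Bracket: h₀ sin ϕ sin δ + cos ϕ cos δ sin h₀ = 2.8372×-0.91068×-0.39717 + 0.41310×0.91775×0.29973 = 1.026200 + 0.113634 = 1.139834.
Q̄ = (S_0/π) × [bracket] = (1361/π) × 1.139834 = 493.8 W/m².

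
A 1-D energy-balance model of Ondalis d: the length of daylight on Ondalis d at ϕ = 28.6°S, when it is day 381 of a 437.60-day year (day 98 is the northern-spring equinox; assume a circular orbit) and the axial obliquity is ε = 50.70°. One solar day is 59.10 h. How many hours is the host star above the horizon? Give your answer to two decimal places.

37.85 h

Solar longitude: L_s = 360° × (381 − 98)/437.60 = 232.815°.
sin δ = sin 50.70° × sin 232.815° = -0.61651, so δ = -38.062°.
cos h₀ = −tan ϕ · tan δ = −tan(-28.6°) × tan(-38.062°) = -0.4269, so h₀ = 2.0119 rad = 115.27°.
Daylight = 2h₀/(2π) × 59.10 h = (2.0119/π) × 59.10 = 37.85 h.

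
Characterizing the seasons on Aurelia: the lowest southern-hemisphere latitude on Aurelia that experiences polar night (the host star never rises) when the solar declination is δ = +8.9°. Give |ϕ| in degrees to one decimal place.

|ϕ| = 81.1°

Polar night requires cos h₀ = −tan ϕ tan δ ≥ 1, i.e. tan ϕ tan δ ≤ −1.
The boundary is |tan ϕ| · |tan δ| = 1, so |ϕ| = 90° − |δ| = 90° − 8.9° = 81.1° in the southern hemisphere.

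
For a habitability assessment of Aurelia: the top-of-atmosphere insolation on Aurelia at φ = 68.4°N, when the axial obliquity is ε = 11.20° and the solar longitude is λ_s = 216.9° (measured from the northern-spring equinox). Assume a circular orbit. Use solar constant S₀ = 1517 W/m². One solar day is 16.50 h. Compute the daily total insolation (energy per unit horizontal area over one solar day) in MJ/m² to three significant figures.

6.07 MJ/m²

Solar declination: sin δ = sin ε · sin λ_s = sin 11.20° × sin 216.9° = -0.11662, so δ = -6.697°.
cos H₀ = −tan(+68.4°) tan(-6.697°) = 0.2966, H₀ = 1.2697 rad.
Bracket: H₀ sin φ sin δ + cos φ cos δ sin H₀ = 1.2697×0.92978×-0.11662 + 0.36812×0.99318×0.95501 = -0.137675 + 0.349161 = 0.211486.
Q̄ = (S₀/π) × [bracket] = (1517/π) × 0.211486 = 102.12 W/m².
Daily total = Q̄ × 16.50 h × 3600 s/h = 102.12 × 16.50 × 3600 / 10⁶ = 6.066 MJ/m².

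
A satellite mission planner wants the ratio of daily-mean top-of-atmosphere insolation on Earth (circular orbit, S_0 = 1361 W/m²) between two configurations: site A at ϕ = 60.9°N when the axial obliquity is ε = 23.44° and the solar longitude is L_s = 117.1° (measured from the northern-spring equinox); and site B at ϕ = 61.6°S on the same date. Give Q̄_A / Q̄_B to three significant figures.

— Configuration A (ϕ=+60.9°):
Solar declination: sin δ = sin ε · sin L_s = sin 23.44° × sin 117.1° = 0.35412, so δ = +20.739°.
cos h₀ = −tan(+60.9°) tan(+20.739°) = -0.6803, h₀ = 2.3190 rad.
Bracket: h₀ sin ϕ sin δ + cos ϕ cos δ sin h₀ = 2.3190×0.87377×0.35412 + 0.48634×0.93520×0.73293 = 0.717544 + 0.333355 = 1.050899.
Q̄ = (S_0/π) × [bracket] = (1361/π) × 1.050899 = 455.27 W/m².
— Configuration B (ϕ=-61.6°):
cos h₀ = −tan(-61.6°) tan(+20.739°) = 0.7003, h₀ = 0.7950 rad.
Bracket: h₀ sin ϕ sin δ + cos ϕ cos δ sin h₀ = 0.7950×-0.87965×0.35412 + 0.47562×0.93520×0.71385 = -0.247644 + 0.317520 = 0.069876.
Q̄ = (S_0/π) × [bracket] = (1361/π) × 0.069876 = 30.272 W/m².
Ratio Q̄_A / Q̄_B = 455.27 / 30.272 = 15.04.

Q̄_A / Q̄_B ≈ 15.0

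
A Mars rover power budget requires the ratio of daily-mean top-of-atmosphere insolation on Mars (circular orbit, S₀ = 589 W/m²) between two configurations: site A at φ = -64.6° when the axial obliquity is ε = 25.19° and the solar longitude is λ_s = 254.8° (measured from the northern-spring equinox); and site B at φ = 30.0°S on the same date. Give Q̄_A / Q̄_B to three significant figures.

Q̄_A / Q̄_B ≈ 1.03

— Configuration A (φ=-64.6°):
Solar declination: sin δ = sin ε · sin λ_s = sin 25.19° × sin 254.8° = -0.41073, so δ = -24.251°.
cos H₀ = −tan(-64.6°) tan(-24.251°) = -0.9487, H₀ = 2.8199 rad.
Bracket: H₀ sin φ sin δ + cos φ cos δ sin H₀ = 2.8199×-0.90334×-0.41073 + 0.42894×0.91176×0.31613 = 1.046264 + 0.123635 = 1.169899.
Q̄ = (S₀/π) × [bracket] = (589/π) × 1.169899 = 219.34 W/m².
— Configuration B (φ=-30.0°):
cos H₀ = −tan(-30.0°) tan(-24.251°) = -0.2601, H₀ = 1.8339 rad.
Bracket: H₀ sin φ sin δ + cos φ cos δ sin H₀ = 1.8339×-0.50000×-0.41073 + 0.86603×0.91176×0.96559 = 0.376619 + 0.762441 = 1.139060.
Q̄ = (S₀/π) × [bracket] = (589/π) × 1.139060 = 213.56 W/m².
Ratio Q̄_A / Q̄_B = 219.34 / 213.56 = 1.027.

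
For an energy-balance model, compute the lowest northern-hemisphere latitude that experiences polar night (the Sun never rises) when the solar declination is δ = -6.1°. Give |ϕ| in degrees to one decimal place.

Polar night requires cos h₀ = −tan ϕ tan δ ≥ 1, i.e. tan ϕ tan δ ≤ −1.
The boundary is |tan ϕ| · |tan δ| = 1, so |ϕ| = 90° − |δ| = 90° − 6.1° = 83.9° in the northern hemisphere.

|ϕ| = 83.9°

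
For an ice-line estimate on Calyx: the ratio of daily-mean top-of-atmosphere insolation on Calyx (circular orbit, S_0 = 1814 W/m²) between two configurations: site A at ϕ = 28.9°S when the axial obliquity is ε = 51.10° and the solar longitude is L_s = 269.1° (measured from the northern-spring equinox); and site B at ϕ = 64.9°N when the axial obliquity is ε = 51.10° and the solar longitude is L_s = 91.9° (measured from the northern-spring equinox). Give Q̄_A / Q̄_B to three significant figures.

Q̄_A / Q̄_B ≈ 0.576

— Configuration A (ϕ=-28.9°):
Solar declination: sin δ = sin ε · sin L_s = sin 51.10° × sin 269.1° = -0.77815, so δ = -51.091°.
cos h₀ = −tan(-28.9°) tan(-51.091°) = -0.6839, h₀ = 2.3239 rad.
Bracket: h₀ sin ϕ sin δ + cos ϕ cos δ sin h₀ = 2.3239×-0.48328×-0.77815 + 0.87546×0.62808×0.72955 = 0.873936 + 0.401150 = 1.275086.
Q̄ = (S_0/π) × [bracket] = (1814/π) × 1.275086 = 736.25 W/m².
— Configuration B (ϕ=+64.9°):
Solar declination: sin δ = sin ε · sin L_s = sin 51.10° × sin 91.9° = 0.77782, so δ = +51.061°.
cos h₀ = −tan(+64.9°) tan(+51.061°) = -2.6420 ≤ −1 ⇒ polar day, h₀ = π.
Bracket: h₀ sin ϕ sin δ + cos ϕ cos δ sin h₀ = 3.1416×0.90557×0.77782 + 0.42420×0.62849×0.00000 = 2.212850 + 0.000000 = 2.212850.
Q̄ = (S_0/π) × [bracket] = (1814/π) × 2.212850 = 1277.7 W/m².
Ratio Q̄_A / Q̄_B = 736.25 / 1277.7 = 0.5762.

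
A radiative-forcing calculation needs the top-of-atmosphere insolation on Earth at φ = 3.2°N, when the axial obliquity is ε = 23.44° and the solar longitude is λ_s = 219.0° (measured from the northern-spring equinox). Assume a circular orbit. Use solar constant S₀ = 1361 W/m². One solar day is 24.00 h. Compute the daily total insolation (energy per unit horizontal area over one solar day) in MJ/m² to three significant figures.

35.4 MJ/m²

Solar declination: sin δ = sin ε · sin λ_s = sin 23.44° × sin 219.0° = -0.25034, so δ = -14.497°.
cos H₀ = −tan(+3.2°) tan(-14.497°) = 0.0145, H₀ = 1.5563 rad.
Bracket: H₀ sin φ sin δ + cos φ cos δ sin H₀ = 1.5563×0.05582×-0.25034 + 0.99844×0.96816×0.99990 = -0.021748 + 0.966553 = 0.944805.
Q̄ = (S₀/π) × [bracket] = (1361/π) × 0.944805 = 409.31 W/m².
Daily total = Q̄ × 24.00 h × 3600 s/h = 409.31 × 24.00 × 3600 / 10⁶ = 35.36 MJ/m².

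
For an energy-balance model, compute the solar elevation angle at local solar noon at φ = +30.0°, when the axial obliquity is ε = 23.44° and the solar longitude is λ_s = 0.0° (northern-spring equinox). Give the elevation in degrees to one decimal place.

60.0°

Solar declination: sin δ = sin ε · sin λ_s = sin 23.44° × sin 0.0° = 0.00000, so δ = +0.000°.
At local noon the hour angle is zero, so the zenith angle equals |φ − δ| = |+30.0° − (+0.000°)| = 30.000°.
Elevation = 90° − 30.000° = 60.0°.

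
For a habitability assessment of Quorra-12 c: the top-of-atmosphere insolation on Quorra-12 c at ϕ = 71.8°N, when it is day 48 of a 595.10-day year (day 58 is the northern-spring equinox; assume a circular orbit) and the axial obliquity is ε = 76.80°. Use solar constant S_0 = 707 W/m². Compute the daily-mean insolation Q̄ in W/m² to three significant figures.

Q̄ ≈ 38.9 W/m²

Solar longitude: L_s = 360° × (48 − 58)/595.10 = -6.049°, i.e. -6.049° + 360° = 353.951°.
sin δ = sin 76.80° × sin 353.951° = -0.10260, so δ = -5.889°.
cos h₀ = −tan(+71.8°) tan(-5.889°) = 0.3137, h₀ = 1.2517 rad.
Bracket: h₀ sin ϕ sin δ + cos ϕ cos δ sin h₀ = 1.2517×0.94997×-0.10260 + 0.31233×0.99472×0.94952 = -0.121999 + 0.294998 = 0.172999.
Q̄ = (S_0/π) × [bracket] = (707/π) × 0.172999 = 38.93 W/m².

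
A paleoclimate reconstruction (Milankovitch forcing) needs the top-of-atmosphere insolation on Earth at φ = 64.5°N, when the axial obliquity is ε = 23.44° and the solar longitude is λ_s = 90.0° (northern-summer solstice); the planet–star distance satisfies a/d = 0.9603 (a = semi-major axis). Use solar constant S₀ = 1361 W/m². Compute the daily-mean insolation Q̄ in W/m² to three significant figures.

Q̄ ≈ 455 W/m²

Solar declination: sin δ = sin ε · sin λ_s = sin 23.44° × sin 90.0° = 0.39779, so δ = +23.440°.
cos H₀ = −tan(+64.5°) tan(+23.440°) = -0.9090, H₀ = 2.7117 rad.
Bracket: H₀ sin φ sin δ + cos φ cos δ sin H₀ = 2.7117×0.90259×0.39779 + 0.43051×0.91748×0.41681 = 0.973612 + 0.164633 = 1.138245.
Inverse-square distance factor (a/d)² = 0.9603² = 0.922176.
Q̄ = (S₀/π) × 0.922176 × [bracket] = (1361/π) × 0.922176 × 1.138245 = 454.7 W/m².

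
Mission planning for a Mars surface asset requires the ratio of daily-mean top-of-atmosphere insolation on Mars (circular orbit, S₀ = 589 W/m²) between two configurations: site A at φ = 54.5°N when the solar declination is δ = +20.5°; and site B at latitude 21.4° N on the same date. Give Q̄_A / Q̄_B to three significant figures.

Q̄_A / Q̄_B ≈ 0.987

— Configuration A (φ=+54.5°):
cos H₀ = −tan(+54.5°) tan(+20.500°) = -0.5242, H₀ = 2.1225 rad.
Bracket: H₀ sin φ sin δ + cos φ cos δ sin H₀ = 2.1225×0.81412×0.35021 + 0.58070×0.93667×0.85162 = 0.605152 + 0.463217 = 1.068369.
Q̄ = (S₀/π) × [bracket] = (589/π) × 1.068369 = 200.30 W/m².
— Configuration B (φ=+21.4°):
cos H₀ = −tan(+21.4°) tan(+20.500°) = -0.1465, H₀ = 1.7178 rad.
Bracket: H₀ sin φ sin δ + cos φ cos δ sin H₀ = 1.7178×0.36488×0.35021 + 0.93106×0.93667×0.98921 = 0.219508 + 0.862686 = 1.082194.
Q̄ = (S₀/π) × [bracket] = (589/π) × 1.082194 = 202.89 W/m².
Ratio Q̄_A / Q̄_B = 200.30 / 202.89 = 0.9872.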